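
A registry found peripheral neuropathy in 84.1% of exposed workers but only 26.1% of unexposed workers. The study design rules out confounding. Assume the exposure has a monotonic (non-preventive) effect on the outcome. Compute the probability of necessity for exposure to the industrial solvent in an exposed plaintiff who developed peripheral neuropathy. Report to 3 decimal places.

p₁ = 0.841, p₀ = 0.261.
Under exogeneity and monotonicity, PN = (p₁ − p₀) / p₁.
PN = (0.841 − 0.261) / 0.841 = 0.58 / 0.841 ≈ 0.6897

PN ≈ 0.690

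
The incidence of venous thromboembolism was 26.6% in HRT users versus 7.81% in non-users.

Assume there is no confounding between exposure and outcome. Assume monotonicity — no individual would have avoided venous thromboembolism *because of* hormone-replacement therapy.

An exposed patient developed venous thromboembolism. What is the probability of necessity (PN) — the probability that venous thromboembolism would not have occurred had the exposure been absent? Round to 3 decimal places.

p₁ = 0.266, p₀ = 0.0781.
Under exogeneity and monotonicity, PN = (p₁ − p₀) / p₁.
PN = (0.266 − 0.0781) / 0.266 = 0.1879 / 0.266 ≈ 0.7064

PN ≈ 0.706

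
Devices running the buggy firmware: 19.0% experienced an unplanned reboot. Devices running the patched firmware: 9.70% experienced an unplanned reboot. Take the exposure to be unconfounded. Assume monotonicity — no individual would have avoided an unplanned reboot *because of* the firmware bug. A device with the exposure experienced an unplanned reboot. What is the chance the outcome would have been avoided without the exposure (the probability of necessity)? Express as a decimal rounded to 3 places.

p₁ = 0.19, p₀ = 0.097.
Under exogeneity and monotonicity, PN = (p₁ − p₀) / p₁.
PN = (0.19 − 0.097) / 0.19 = 0.093 / 0.19 ≈ 0.4895

PN ≈ 0.489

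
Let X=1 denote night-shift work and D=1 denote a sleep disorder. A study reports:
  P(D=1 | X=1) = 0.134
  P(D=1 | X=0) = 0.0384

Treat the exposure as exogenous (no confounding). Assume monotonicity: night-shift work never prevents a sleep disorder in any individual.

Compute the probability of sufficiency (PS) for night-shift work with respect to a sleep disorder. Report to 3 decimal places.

PS ≈ 0.099

Let p₁ = 0.134, p₀ = 0.0384.
Under exogeneity and monotonicity, PS = (p₁ − p₀) / (1 − p₀).
PS = (0.134 − 0.0384) / (1 − 0.0384) = 0.0956 / 0.9616 ≈ 0.0994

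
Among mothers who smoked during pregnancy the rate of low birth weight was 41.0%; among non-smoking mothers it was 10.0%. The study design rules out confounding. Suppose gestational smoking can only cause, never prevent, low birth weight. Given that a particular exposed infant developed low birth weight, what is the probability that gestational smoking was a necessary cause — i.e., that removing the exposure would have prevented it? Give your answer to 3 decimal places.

PN ≈ 0.756

p₁ = 0.41, p₀ = 0.1.
Under exogeneity and monotonicity, PN = (p₁ − p₀) / p₁.
PN = (0.41 − 0.1) / 0.41 = 0.31 / 0.41 ≈ 0.7561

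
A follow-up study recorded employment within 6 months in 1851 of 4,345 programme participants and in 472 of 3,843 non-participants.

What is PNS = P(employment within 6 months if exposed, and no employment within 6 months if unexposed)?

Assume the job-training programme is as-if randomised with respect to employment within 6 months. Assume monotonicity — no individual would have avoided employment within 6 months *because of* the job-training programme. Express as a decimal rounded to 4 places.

PNS ≈ 0.3032

p₁ = P(outcome | exposed) = 1851/4345 = 0.42601
p₀ = P(outcome | unexposed) = 472/3843 = 0.12282
Under exogeneity and monotonicity, PNS = p₁ − p₀.
PNS = 0.42601 − 0.12282 = 0.30319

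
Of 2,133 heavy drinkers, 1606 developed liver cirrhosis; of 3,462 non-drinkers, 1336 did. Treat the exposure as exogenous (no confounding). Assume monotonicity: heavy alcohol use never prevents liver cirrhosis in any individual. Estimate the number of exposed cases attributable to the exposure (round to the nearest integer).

about 783 cases

p₁ = P(outcome | exposed) = 1606/2133 = 0.75293
p₀ = P(outcome | unexposed) = 1336/3462 = 0.3859
PN = (p₁ − p₀)/p₁ = (0.75293 − 0.3859) / 0.75293 ≈ 0.48746.
Attributable cases ≈ PN × (exposed cases) = 0.48746 × 1606 ≈ 782.87.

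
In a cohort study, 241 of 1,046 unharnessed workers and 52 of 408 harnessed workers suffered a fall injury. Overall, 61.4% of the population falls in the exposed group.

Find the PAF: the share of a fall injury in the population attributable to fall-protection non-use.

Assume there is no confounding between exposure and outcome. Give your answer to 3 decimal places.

p₁ = P(outcome | exposed) = 241/1046 = 0.2304
p₀ = P(outcome | unexposed) = 52/408 = 0.12745
Overall risk P(Y=1) = π·p₁ + (1−π)·p₀ = 0.614×0.2304 + 0.386×0.12745 = 0.19066.
Under exogeneity, PAF = [P(Y=1) − p₀] / P(Y=1).
PAF = (0.19066 − 0.12745) / 0.19066 ≈ 0.3315

PAF ≈ 0.332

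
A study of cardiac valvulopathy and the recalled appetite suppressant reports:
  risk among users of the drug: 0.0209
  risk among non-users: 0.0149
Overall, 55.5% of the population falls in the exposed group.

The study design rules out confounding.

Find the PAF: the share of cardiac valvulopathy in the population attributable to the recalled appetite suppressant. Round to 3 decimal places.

Let p₁ = 0.0209, p₀ = 0.0149.
Overall risk P(Y=1) = π·p₁ + (1−π)·p₀ = 0.555×0.0209 + 0.445×0.0149 = 0.01823.
Under exogeneity, PAF = [P(Y=1) − p₀] / P(Y=1).
PAF = (0.01823 − 0.0149) / 0.01823 ≈ 0.1827

PAF ≈ 0.183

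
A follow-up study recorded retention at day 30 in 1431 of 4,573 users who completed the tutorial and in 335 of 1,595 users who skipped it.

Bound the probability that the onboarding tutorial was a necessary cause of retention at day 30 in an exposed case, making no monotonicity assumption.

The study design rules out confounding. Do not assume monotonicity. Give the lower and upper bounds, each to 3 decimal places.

0.329 ≤ PN ≤ 1.000

p₁ = P(outcome | exposed) = 1431/4573 = 0.31292
p₀ = P(outcome | unexposed) = 335/1595 = 0.21003
Under exogeneity alone the bounds on PN are max{0,(p₁−p₀)/p₁} ≤ PN ≤ min{1,(1−p₀)/p₁}.
  lower = (p₁ − p₀)/p₁ = 0.10289 / 0.31292 ≈ 0.3288
  upper = min{1, (1 − p₀)/p₁} = 0.78997 / 0.31292 ≈ 2.5245 → capped at 1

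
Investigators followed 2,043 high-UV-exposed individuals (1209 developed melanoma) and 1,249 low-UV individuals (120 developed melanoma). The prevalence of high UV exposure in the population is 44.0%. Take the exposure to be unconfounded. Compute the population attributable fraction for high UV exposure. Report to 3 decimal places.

PAF ≈ 0.694

p₁ = P(outcome | exposed) = 1209/2043 = 0.59178
p₀ = P(outcome | unexposed) = 120/1249 = 0.096077
Overall risk P(Y=1) = π·p₁ + (1−π)·p₀ = 0.44×0.59178 + 0.56×0.096077 = 0.31418.
Under exogeneity, PAF = [P(Y=1) − p₀] / P(Y=1).
PAF = (0.31418 − 0.096077) / 0.31418 ≈ 0.6942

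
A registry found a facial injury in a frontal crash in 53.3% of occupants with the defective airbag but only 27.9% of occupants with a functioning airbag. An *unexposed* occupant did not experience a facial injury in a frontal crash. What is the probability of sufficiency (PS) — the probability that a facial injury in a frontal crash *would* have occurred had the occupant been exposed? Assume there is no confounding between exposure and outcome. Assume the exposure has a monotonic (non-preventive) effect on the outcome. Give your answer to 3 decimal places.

PS ≈ 0.352

p₁ = 0.533, p₀ = 0.279.
Under exogeneity and monotonicity, PS = (p₁ − p₀) / (1 − p₀).
PS = (0.533 − 0.279) / (1 − 0.279) = 0.254 / 0.721 ≈ 0.3523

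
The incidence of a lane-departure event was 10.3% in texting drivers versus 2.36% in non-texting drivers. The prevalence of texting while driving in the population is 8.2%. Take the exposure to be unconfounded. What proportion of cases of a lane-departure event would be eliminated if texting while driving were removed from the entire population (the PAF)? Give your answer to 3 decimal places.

PAF ≈ 0.216

p₁ = 0.103, p₀ = 0.0236.
Overall risk P(Y=1) = π·p₁ + (1−π)·p₀ = 0.082×0.103 + 0.918×0.0236 = 0.030111.
Under exogeneity, PAF = [P(Y=1) − p₀] / P(Y=1).
PAF = (0.030111 − 0.0236) / 0.030111 ≈ 0.2162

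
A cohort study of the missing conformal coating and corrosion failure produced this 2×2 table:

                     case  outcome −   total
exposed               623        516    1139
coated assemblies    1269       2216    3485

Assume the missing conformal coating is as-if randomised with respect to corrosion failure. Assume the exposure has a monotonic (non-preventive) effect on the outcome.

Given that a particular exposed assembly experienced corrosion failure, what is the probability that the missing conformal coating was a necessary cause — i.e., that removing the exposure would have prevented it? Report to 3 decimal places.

p₁ = P(outcome | exposed) = 623/1139 = 0.54697
p₀ = P(outcome | unexposed) = 1269/3485 = 0.36413
Under exogeneity and monotonicity, PN = (p₁ − p₀) / p₁.
PN = (0.54697 − 0.36413) / 0.54697 = 0.18284 / 0.54697 ≈ 0.3343

PN ≈ 0.334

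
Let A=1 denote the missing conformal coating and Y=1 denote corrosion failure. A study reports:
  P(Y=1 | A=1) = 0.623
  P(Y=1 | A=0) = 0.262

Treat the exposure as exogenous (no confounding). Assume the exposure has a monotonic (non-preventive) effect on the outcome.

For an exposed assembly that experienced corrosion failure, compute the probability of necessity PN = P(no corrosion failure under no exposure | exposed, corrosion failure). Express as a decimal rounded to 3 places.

Let p₁ = 0.623, p₀ = 0.262.
Under exogeneity and monotonicity, PN = (p₁ − p₀) / p₁.
PN = (0.623 − 0.262) / 0.623 = 0.361 / 0.623 ≈ 0.5795

PN ≈ 0.579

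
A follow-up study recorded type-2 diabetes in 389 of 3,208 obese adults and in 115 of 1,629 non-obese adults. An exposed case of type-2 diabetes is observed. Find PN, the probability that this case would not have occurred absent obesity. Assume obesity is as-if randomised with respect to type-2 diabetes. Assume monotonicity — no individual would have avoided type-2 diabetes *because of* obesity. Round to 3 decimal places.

PN ≈ 0.418

p₁ = P(outcome | exposed) = 389/3208 = 0.12126
p₀ = P(outcome | unexposed) = 115/1629 = 0.070595
Under exogeneity and monotonicity, PN = (p₁ − p₀) / p₁.
PN = (0.12126 − 0.070595) / 0.12126 = 0.050664 / 0.12126 ≈ 0.4178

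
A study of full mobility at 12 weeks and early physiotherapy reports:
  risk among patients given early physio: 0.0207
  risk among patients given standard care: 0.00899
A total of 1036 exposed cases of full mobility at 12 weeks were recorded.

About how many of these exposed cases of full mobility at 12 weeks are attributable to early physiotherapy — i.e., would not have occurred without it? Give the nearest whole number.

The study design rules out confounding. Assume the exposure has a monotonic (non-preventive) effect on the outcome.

Let p₁ = 0.0207, p₀ = 0.00899.
PN = (p₁ − p₀)/p₁ = (0.0207 − 0.00899) / 0.0207 ≈ 0.56570.
Attributable cases ≈ PN × (exposed cases) = 0.56570 × 1036 ≈ 586.07.

about 586 cases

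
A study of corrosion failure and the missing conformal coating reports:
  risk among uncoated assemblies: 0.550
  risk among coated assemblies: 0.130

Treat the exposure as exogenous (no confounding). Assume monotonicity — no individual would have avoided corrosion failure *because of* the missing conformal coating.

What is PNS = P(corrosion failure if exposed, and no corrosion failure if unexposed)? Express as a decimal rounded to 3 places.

Let p₁ = 0.55, p₀ = 0.13.
Under exogeneity and monotonicity, PNS = p₁ − p₀.
PNS = 0.55 − 0.13 = 0.42

PNS ≈ 0.420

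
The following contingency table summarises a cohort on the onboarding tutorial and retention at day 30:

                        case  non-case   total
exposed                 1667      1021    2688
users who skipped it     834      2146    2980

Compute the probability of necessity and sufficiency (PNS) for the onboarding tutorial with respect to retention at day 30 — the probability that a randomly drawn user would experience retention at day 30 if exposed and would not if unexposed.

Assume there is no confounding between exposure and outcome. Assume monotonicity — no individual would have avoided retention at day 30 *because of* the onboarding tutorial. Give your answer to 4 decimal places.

p₁ = P(outcome | exposed) = 1667/2688 = 0.62016
p₀ = P(outcome | unexposed) = 834/2980 = 0.27987
Under exogeneity and monotonicity, PNS = p₁ − p₀.
PNS = 0.62016 − 0.27987 = 0.3403

PNS ≈ 0.3403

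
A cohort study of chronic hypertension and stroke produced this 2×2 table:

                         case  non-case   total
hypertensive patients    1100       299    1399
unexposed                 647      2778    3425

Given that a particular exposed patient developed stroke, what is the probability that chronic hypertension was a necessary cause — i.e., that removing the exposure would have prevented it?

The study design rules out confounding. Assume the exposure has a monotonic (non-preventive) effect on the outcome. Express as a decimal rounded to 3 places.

PN ≈ 0.760

p₁ = P(outcome | exposed) = 1100/1399 = 0.78628
p₀ = P(outcome | unexposed) = 647/3425 = 0.18891
Under exogeneity and monotonicity, PN = (p₁ − p₀) / p₁.
PN = (0.78628 − 0.18891) / 0.78628 = 0.59737 / 0.78628 ≈ 0.7597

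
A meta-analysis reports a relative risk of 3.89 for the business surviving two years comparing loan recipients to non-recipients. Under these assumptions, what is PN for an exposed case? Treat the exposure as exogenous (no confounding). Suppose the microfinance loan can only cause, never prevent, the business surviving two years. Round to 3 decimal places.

Under exogeneity and monotonicity, PN = (RR − 1) / RR = 1 − 1/RR.
PN = (3.89 − 1) / 3.89 = 2.89 / 3.89 ≈ 0.7429

PN ≈ 0.743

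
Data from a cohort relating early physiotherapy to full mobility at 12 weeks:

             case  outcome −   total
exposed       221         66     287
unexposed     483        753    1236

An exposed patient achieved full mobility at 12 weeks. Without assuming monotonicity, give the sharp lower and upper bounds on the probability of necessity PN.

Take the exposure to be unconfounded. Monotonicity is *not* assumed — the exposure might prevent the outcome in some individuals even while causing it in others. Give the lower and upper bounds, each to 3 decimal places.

p₁ = P(outcome | exposed) = 221/287 = 0.77003
p₀ = P(outcome | unexposed) = 483/1236 = 0.39078
Under exogeneity alone the bounds on PN are max{0,(p₁−p₀)/p₁} ≤ PN ≤ min{1,(1−p₀)/p₁}.
  lower = (p₁ − p₀)/p₁ = 0.37926 / 0.77003 ≈ 0.4925
  upper = min{1, (1 − p₀)/p₁} = 0.60922 / 0.77003 ≈ 0.7912

0.493 ≤ PN ≤ 0.791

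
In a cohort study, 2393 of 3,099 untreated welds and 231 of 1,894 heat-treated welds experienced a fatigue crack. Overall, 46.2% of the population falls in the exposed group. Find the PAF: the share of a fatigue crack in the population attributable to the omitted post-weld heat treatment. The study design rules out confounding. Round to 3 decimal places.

p₁ = P(outcome | exposed) = 2393/3099 = 0.77218
p₀ = P(outcome | unexposed) = 231/1894 = 0.12196
Overall risk P(Y=1) = π·p₁ + (1−π)·p₀ = 0.462×0.77218 + 0.538×0.12196 = 0.42237.
Under exogeneity, PAF = [P(Y=1) − p₀] / P(Y=1).
PAF = (0.42237 − 0.12196) / 0.42237 ≈ 0.7112

PAF ≈ 0.711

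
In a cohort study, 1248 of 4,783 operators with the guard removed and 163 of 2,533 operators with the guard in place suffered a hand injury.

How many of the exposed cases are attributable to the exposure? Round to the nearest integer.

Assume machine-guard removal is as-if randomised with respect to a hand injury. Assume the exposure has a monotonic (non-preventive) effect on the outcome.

about 940 cases

p₁ = P(outcome | exposed) = 1248/4783 = 0.26092
p₀ = P(outcome | unexposed) = 163/2533 = 0.064351
PN = (p₁ − p₀)/p₁ = (0.26092 − 0.064351) / 0.26092 ≈ 0.75337.
Attributable cases ≈ PN × (exposed cases) = 0.75337 × 1248 ≈ 940.21.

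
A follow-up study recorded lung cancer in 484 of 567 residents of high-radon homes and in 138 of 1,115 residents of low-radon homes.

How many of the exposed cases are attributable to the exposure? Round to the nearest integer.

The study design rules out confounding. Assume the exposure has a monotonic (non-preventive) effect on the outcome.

p₁ = P(outcome | exposed) = 484/567 = 0.85362
p₀ = P(outcome | unexposed) = 138/1115 = 0.12377
PN = (p₁ − p₀)/p₁ = (0.85362 − 0.12377) / 0.85362 ≈ 0.85501.
Attributable cases ≈ PN × (exposed cases) = 0.85501 × 484 ≈ 413.82.

about 414 cases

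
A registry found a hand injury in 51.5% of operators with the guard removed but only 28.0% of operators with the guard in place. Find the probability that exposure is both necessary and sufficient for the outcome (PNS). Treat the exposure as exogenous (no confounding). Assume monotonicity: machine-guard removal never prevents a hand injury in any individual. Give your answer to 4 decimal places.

p₁ = 0.515, p₀ = 0.28.
Under exogeneity and monotonicity, PNS = p₁ − p₀.
PNS = 0.515 − 0.28 = 0.235

PNS ≈ 0.2350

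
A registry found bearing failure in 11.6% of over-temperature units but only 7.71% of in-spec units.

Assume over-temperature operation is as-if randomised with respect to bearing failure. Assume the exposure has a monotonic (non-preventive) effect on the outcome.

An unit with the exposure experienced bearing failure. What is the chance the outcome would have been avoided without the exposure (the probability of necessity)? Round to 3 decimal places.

PN ≈ 0.335

p₁ = 0.116, p₀ = 0.0771.
Under exogeneity and monotonicity, PN = (p₁ − p₀) / p₁.
PN = (0.116 − 0.0771) / 0.116 = 0.0389 / 0.116 ≈ 0.3353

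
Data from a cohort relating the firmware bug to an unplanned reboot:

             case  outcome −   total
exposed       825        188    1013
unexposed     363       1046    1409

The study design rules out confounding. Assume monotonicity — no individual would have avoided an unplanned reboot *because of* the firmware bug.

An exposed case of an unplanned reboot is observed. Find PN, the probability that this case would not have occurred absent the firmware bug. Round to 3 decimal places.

PN ≈ 0.684

p₁ = P(outcome | exposed) = 825/1013 = 0.81441
p₀ = P(outcome | unexposed) = 363/1409 = 0.25763
Under exogeneity and monotonicity, PN = (p₁ − p₀)/p₁.
PN = (0.81441 − 0.25763) / 0.81441 ≈ 0.6837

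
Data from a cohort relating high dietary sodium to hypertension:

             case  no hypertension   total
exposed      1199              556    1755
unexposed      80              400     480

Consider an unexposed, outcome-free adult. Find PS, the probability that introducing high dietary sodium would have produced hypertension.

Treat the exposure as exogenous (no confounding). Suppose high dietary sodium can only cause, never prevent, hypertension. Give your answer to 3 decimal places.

p₁ = P(outcome | exposed) = 1199/1755 = 0.68319
p₀ = P(outcome | unexposed) = 80/480 = 0.16667
Under exogeneity and monotonicity, PS = (p₁ − p₀)/(1 − p₀).
PS = (0.68319 − 0.16667) / 0.83333 ≈ 0.6198

PS ≈ 0.620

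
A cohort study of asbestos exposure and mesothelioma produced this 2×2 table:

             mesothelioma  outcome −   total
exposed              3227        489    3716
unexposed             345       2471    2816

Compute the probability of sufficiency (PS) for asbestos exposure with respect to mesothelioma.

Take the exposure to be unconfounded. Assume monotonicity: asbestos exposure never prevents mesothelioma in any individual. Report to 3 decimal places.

PS ≈ 0.850

p₁ = P(outcome | exposed) = 3227/3716 = 0.86841
p₀ = P(outcome | unexposed) = 345/2816 = 0.12251
Under exogeneity and monotonicity, PS = (p₁ − p₀)/(1 − p₀).
PS = (0.86841 − 0.12251) / 0.87749 ≈ 0.8500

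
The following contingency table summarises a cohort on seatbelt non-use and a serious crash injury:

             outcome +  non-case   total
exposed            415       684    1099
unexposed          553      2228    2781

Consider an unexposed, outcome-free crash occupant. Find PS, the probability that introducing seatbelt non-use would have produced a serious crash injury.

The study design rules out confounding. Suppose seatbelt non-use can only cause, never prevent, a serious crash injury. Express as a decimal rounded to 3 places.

PS ≈ 0.223

p₁ = P(outcome | exposed) = 415/1099 = 0.37762
p₀ = P(outcome | unexposed) = 553/2781 = 0.19885
Under exogeneity and monotonicity, PS = (p₁ − p₀)/(1 − p₀).
PS = (0.37762 − 0.19885) / 0.80115 ≈ 0.2231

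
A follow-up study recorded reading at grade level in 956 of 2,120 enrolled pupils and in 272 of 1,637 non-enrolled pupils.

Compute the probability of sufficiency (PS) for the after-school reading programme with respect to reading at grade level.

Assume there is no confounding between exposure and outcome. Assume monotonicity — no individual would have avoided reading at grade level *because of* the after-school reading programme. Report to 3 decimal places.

p₁ = P(outcome | exposed) = 956/2120 = 0.45094
p₀ = P(outcome | unexposed) = 272/1637 = 0.16616
Under exogeneity and monotonicity, PS = (p₁ − p₀) / (1 − p₀).
PS = (0.45094 − 0.16616) / (1 − 0.16616) = 0.28479 / 0.83384 ≈ 0.3415

PS ≈ 0.342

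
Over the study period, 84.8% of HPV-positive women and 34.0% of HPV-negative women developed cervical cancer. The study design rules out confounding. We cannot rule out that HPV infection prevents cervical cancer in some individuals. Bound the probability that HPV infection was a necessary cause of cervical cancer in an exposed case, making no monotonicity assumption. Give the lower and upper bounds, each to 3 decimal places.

p₁ = 0.848, p₀ = 0.34.
Under exogeneity alone the bounds on PN are max{0,(p₁−p₀)/p₁} ≤ PN ≤ min{1,(1−p₀)/p₁}.
  lower = (p₁ − p₀)/p₁ = 0.508 / 0.848 ≈ 0.5991
  upper = min{1, (1 − p₀)/p₁} = 0.66 / 0.848 ≈ 0.7783

0.599 ≤ PN ≤ 0.778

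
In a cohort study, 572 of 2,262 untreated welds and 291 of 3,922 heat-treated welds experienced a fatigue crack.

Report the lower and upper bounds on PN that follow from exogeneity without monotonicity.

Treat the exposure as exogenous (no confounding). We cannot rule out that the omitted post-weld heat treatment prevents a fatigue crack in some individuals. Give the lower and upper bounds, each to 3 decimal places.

p₁ = P(outcome | exposed) = 572/2262 = 0.25287
p₀ = P(outcome | unexposed) = 291/3922 = 0.074197
Under exogeneity alone the bounds on PN are max{0,(p₁−p₀)/p₁} ≤ PN ≤ min{1,(1−p₀)/p₁}.
  lower = (p₁ − p₀)/p₁ = 0.17868 / 0.25287 ≈ 0.7066
  upper = min{1, (1 − p₀)/p₁} = 0.9258 / 0.25287 ≈ 3.6611 → capped at 1

0.707 ≤ PN ≤ 1.000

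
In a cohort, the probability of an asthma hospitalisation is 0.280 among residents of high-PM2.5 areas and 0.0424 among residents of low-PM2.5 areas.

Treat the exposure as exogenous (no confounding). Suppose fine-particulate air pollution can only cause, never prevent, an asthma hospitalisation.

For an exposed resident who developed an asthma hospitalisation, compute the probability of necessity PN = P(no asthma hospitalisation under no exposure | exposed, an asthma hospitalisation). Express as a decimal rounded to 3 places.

PN ≈ 0.849

Let p₁ = 0.28, p₀ = 0.0424.
Under exogeneity and monotonicity, PN = (p₁ − p₀) / p₁.
PN = (0.28 − 0.0424) / 0.28 = 0.2376 / 0.28 ≈ 0.8486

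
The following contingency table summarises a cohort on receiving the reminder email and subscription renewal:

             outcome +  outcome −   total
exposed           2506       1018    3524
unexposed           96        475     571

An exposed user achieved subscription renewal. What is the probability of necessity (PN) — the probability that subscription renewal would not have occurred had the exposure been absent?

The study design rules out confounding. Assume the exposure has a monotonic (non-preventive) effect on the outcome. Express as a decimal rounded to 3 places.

p₁ = P(outcome | exposed) = 2506/3524 = 0.71112
p₀ = P(outcome | unexposed) = 96/571 = 0.16813
Under exogeneity and monotonicity, PN = (p₁ − p₀)/p₁.
PN = (0.71112 − 0.16813) / 0.71112 ≈ 0.7636

PN ≈ 0.764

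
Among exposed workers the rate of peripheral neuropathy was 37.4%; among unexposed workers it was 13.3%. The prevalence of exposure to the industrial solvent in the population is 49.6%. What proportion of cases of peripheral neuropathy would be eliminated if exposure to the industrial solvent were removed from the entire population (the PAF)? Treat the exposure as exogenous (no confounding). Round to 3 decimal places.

PAF ≈ 0.473

p₁ = 0.374, p₀ = 0.133.
Overall risk P(Y=1) = π·p₁ + (1−π)·p₀ = 0.496×0.374 + 0.504×0.133 = 0.25254.
Under exogeneity, PAF = [P(Y=1) − p₀] / P(Y=1).
PAF = (0.25254 − 0.133) / 0.25254 ≈ 0.4733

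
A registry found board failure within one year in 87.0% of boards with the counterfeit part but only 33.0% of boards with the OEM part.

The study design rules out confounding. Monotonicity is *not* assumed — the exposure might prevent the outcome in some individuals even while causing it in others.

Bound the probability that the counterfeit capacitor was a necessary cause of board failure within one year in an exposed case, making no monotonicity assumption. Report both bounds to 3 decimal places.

0.621 ≤ PN ≤ 0.770

p₁ = 0.87, p₀ = 0.33.
Under exogeneity alone the bounds on PN are max{0,(p₁−p₀)/p₁} ≤ PN ≤ min{1,(1−p₀)/p₁}.
  lower = (p₁ − p₀)/p₁ = 0.54 / 0.87 ≈ 0.6207
  upper = min{1, (1 − p₀)/p₁} = 0.67 / 0.87 ≈ 0.7701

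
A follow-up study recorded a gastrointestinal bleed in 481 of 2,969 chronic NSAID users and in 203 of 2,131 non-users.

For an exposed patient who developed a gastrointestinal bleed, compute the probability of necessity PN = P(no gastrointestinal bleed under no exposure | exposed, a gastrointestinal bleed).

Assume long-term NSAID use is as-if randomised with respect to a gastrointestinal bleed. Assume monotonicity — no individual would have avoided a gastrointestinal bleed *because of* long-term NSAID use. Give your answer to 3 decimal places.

p₁ = P(outcome | exposed) = 481/2969 = 0.16201
p₀ = P(outcome | unexposed) = 203/2131 = 0.09526
Under exogeneity and monotonicity, PN = (p₁ − p₀) / p₁.
PN = (0.16201 − 0.09526) / 0.16201 = 0.066747 / 0.16201 ≈ 0.4120

PN ≈ 0.412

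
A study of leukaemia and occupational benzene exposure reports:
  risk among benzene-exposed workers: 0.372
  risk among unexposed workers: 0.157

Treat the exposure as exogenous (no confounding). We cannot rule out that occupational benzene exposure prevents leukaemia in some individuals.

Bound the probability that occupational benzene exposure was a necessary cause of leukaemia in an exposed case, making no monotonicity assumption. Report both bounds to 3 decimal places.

Let p₁ = 0.372, p₀ = 0.157.
Under exogeneity alone the bounds on PN are max{0,(p₁−p₀)/p₁} ≤ PN ≤ min{1,(1−p₀)/p₁}.
  lower = (p₁ − p₀)/p₁ = 0.215 / 0.372 ≈ 0.5780
  upper = min{1, (1 − p₀)/p₁} = 0.843 / 0.372 ≈ 2.2661 → capped at 1

0.578 ≤ PN ≤ 1.000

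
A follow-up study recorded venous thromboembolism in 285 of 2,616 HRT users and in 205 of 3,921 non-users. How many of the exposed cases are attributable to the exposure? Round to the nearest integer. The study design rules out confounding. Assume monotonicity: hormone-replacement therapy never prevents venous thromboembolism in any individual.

p₁ = P(outcome | exposed) = 285/2616 = 0.10894
p₀ = P(outcome | unexposed) = 205/3921 = 0.052283
PN = (p₁ − p₀)/p₁ = (0.10894 − 0.052283) / 0.10894 ≈ 0.52010.
Attributable cases ≈ PN × (exposed cases) = 0.52010 × 285 ≈ 148.23.

about 148 cases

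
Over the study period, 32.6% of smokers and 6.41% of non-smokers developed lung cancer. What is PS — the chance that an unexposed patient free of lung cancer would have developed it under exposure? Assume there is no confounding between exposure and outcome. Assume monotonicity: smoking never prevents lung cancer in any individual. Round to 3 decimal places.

p₁ = 0.326, p₀ = 0.0641.
Under exogeneity and monotonicity, PS = (p₁ − p₀) / (1 − p₀).
PS = (0.326 − 0.0641) / (1 − 0.0641) = 0.2619 / 0.9359 ≈ 0.2798

PS ≈ 0.280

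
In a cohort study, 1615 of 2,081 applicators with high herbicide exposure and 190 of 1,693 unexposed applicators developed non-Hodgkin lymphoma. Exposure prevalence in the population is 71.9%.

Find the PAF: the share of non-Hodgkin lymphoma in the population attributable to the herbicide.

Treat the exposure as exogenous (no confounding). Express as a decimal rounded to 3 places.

p₁ = P(outcome | exposed) = 1615/2081 = 0.77607
p₀ = P(outcome | unexposed) = 190/1693 = 0.11223
Overall risk P(Y=1) = π·p₁ + (1−π)·p₀ = 0.719×0.77607 + 0.281×0.11223 = 0.58953.
Under exogeneity, PAF = [P(Y=1) − p₀] / P(Y=1).
PAF = (0.58953 − 0.11223) / 0.58953 ≈ 0.8096

PAF ≈ 0.810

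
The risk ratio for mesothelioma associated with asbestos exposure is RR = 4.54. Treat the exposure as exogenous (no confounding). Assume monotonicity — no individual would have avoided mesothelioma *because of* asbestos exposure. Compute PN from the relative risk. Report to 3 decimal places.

Under exogeneity and monotonicity, PN = (RR − 1) / RR = 1 − 1/RR.
PN = (4.54 − 1) / 4.54 = 3.54 / 4.54 ≈ 0.7797

PN ≈ 0.780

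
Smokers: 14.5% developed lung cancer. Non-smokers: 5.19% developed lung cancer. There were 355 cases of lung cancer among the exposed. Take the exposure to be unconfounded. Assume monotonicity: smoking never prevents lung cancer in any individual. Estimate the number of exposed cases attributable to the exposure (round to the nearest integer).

p₁ = 0.145, p₀ = 0.0519.
PN = (p₁ − p₀)/p₁ = (0.145 − 0.0519) / 0.145 ≈ 0.64207.
Attributable cases ≈ PN × (exposed cases) = 0.64207 × 355 ≈ 227.93.

about 228 cases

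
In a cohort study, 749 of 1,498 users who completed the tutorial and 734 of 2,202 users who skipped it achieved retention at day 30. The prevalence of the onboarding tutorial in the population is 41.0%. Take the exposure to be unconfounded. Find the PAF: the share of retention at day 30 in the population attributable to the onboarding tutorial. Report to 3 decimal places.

PAF ≈ 0.170

p₁ = P(outcome | exposed) = 749/1498 = 0.5
p₀ = P(outcome | unexposed) = 734/2202 = 0.33333
Overall risk P(Y=1) = π·p₁ + (1−π)·p₀ = 0.41×0.5 + 0.59×0.33333 = 0.40167.
Under exogeneity, PAF = [P(Y=1) − p₀] / P(Y=1).
PAF = (0.40167 − 0.33333) / 0.40167 ≈ 0.1701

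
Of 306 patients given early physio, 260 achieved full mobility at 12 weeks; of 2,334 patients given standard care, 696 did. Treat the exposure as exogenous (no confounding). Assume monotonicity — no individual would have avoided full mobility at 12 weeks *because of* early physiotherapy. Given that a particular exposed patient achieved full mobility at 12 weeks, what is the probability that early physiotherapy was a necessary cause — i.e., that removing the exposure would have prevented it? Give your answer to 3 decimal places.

PN ≈ 0.649

p₁ = P(outcome | exposed) = 260/306 = 0.84967
p₀ = P(outcome | unexposed) = 696/2334 = 0.2982
Under exogeneity and monotonicity, PN = (p₁ − p₀) / p₁.
PN = (0.84967 − 0.2982) / 0.84967 = 0.55147 / 0.84967 ≈ 0.6490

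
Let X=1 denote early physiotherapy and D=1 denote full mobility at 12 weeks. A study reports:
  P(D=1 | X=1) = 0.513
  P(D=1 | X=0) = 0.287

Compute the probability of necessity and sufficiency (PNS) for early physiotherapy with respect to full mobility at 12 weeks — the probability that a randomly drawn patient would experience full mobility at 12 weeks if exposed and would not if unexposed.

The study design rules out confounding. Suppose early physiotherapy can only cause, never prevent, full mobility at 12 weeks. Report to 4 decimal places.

Let p₁ = 0.513, p₀ = 0.287.
Under exogeneity and monotonicity, PNS = p₁ − p₀.
PNS = 0.513 − 0.287 = 0.226

PNS ≈ 0.2260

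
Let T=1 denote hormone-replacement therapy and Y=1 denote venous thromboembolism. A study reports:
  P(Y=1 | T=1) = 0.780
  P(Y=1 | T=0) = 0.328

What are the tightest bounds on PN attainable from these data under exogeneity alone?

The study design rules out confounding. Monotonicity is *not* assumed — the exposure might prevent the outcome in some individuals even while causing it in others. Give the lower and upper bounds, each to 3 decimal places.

Let p₁ = 0.78, p₀ = 0.328.
Under exogeneity alone the bounds on PN are max{0,(p₁−p₀)/p₁} ≤ PN ≤ min{1,(1−p₀)/p₁}.
  lower = (p₁ − p₀)/p₁ = 0.452 / 0.78 ≈ 0.5795
  upper = min{1, (1 − p₀)/p₁} = 0.672 / 0.78 ≈ 0.8615

0.579 ≤ PN ≤ 0.862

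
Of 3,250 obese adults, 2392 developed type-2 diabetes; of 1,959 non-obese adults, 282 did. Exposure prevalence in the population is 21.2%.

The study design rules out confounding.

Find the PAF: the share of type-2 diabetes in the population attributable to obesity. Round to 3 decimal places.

p₁ = P(outcome | exposed) = 2392/3250 = 0.736
p₀ = P(outcome | unexposed) = 282/1959 = 0.14395
Overall risk P(Y=1) = π·p₁ + (1−π)·p₀ = 0.212×0.736 + 0.788×0.14395 = 0.26947.
Under exogeneity, PAF = [P(Y=1) − p₀] / P(Y=1).
PAF = (0.26947 − 0.14395) / 0.26947 ≈ 0.4658

PAF ≈ 0.466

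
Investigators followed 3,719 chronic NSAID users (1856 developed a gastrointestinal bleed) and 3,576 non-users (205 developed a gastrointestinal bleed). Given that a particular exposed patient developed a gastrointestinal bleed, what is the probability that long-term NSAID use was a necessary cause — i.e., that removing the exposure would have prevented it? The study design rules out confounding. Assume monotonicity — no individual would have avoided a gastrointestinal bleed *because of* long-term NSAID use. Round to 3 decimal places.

p₁ = P(outcome | exposed) = 1856/3719 = 0.49906
p₀ = P(outcome | unexposed) = 205/3576 = 0.057327
Under exogeneity and monotonicity, PN = (p₁ − p₀) / p₁.
PN = (0.49906 − 0.057327) / 0.49906 = 0.44173 / 0.49906 ≈ 0.8851

PN ≈ 0.885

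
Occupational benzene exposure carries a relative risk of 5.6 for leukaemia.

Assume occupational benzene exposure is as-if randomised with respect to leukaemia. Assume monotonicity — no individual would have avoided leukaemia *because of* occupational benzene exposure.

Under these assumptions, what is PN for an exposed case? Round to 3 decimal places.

PN ≈ 0.821

Under exogeneity and monotonicity, PN = (RR − 1) / RR = 1 − 1/RR.
PN = (5.6 − 1) / 5.6 = 4.6 / 5.6 ≈ 0.8214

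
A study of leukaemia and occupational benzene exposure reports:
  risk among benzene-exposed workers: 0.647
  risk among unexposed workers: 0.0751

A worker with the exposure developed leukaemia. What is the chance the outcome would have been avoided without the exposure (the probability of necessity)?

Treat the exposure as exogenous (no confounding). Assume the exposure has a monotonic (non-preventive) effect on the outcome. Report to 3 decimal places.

PN ≈ 0.884

Let p₁ = 0.647, p₀ = 0.0751.
Under exogeneity and monotonicity, PN = (p₁ − p₀) / p₁.
PN = (0.647 − 0.0751) / 0.647 = 0.5719 / 0.647 ≈ 0.8839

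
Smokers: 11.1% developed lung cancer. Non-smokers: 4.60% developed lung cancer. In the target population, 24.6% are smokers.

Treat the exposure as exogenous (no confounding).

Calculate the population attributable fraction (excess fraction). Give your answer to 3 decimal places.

p₁ = 0.111, p₀ = 0.046.
Overall risk P(Y=1) = π·p₁ + (1−π)·p₀ = 0.246×0.111 + 0.754×0.046 = 0.06199.
Under exogeneity, PAF = [P(Y=1) − p₀] / P(Y=1).
PAF = (0.06199 − 0.046) / 0.06199 ≈ 0.2579

PAF ≈ 0.258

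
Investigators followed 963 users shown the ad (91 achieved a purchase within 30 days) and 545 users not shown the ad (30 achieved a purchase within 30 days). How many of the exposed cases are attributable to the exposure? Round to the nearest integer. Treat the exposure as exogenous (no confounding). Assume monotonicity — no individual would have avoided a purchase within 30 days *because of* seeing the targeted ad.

about 38 cases

p₁ = P(outcome | exposed) = 91/963 = 0.094496
p₀ = P(outcome | unexposed) = 30/545 = 0.055046
PN = (p₁ − p₀)/p₁ = (0.094496 − 0.055046) / 0.094496 ≈ 0.41748.
Attributable cases ≈ PN × (exposed cases) = 0.41748 × 91 ≈ 37.99.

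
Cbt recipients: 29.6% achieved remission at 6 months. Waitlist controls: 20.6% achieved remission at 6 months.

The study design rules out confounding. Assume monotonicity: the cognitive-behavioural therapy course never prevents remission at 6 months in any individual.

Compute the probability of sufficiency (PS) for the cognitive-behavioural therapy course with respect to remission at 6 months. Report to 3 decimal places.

p₁ = 0.296, p₀ = 0.206.
Under exogeneity and monotonicity, PS = (p₁ − p₀) / (1 − p₀).
PS = (0.296 − 0.206) / (1 − 0.206) = 0.09 / 0.794 ≈ 0.1134

PS ≈ 0.113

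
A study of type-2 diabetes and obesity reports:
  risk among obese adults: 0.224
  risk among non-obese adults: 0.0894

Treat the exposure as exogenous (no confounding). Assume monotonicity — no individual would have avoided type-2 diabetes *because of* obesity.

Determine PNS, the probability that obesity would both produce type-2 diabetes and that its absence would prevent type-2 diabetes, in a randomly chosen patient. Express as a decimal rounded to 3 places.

Let p₁ = 0.224, p₀ = 0.0894.
Under exogeneity and monotonicity, PNS = p₁ − p₀.
PNS = 0.224 − 0.0894 = 0.1346

PNS ≈ 0.135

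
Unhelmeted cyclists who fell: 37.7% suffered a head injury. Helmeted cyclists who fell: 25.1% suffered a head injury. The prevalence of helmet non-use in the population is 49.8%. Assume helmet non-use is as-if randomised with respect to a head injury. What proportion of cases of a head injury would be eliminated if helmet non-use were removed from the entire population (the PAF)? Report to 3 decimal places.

PAF ≈ 0.200

p₁ = 0.377, p₀ = 0.251.
Overall risk P(Y=1) = π·p₁ + (1−π)·p₀ = 0.498×0.377 + 0.502×0.251 = 0.31375.
Under exogeneity, PAF = [P(Y=1) − p₀] / P(Y=1).
PAF = (0.31375 − 0.251) / 0.31375 ≈ 0.2000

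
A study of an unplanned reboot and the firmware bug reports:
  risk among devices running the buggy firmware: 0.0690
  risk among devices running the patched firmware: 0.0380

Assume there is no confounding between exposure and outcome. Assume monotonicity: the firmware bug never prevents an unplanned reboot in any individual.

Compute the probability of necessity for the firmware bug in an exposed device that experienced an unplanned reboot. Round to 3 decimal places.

PN ≈ 0.449

Let p₁ = 0.069, p₀ = 0.038.
Under exogeneity and monotonicity, PN = (p₁ − p₀) / p₁.
PN = (0.069 − 0.038) / 0.069 = 0.031 / 0.069 ≈ 0.4493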